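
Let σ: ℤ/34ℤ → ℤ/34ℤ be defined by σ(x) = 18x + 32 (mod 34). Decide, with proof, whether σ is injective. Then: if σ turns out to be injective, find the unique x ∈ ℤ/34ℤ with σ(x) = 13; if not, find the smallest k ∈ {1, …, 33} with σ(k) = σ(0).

We have gcd(18, 34) = 2 > 1. Taking s = 0 and t = 17: σ(0) = 32 and σ(17) = 18·17 + 32 = 338 ≡ 32 (mod 34).
So σ(0) = σ(17) while 0 ≠ 17, thus σ is not injective.
Since σ is not injective, we find the least positive k with σ(k) = σ(0): this means 18k ≡ 0 (mod 34), i.e. 34 ∣ 18k. Since gcd(18, 34) = 2, dividing through by 2 this holds exactly when 17 ∣ 9k, and as gcd(9, 17) = 1, exactly when 17 ∣ k.
The smallest positive such k is 17.

17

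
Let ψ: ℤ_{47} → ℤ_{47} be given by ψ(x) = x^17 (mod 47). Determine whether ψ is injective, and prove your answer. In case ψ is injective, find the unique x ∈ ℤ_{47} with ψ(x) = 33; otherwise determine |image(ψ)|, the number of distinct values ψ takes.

11

Since 47 is prime, the nonzero elements of ℤ_{47} form a cyclic group of order 46.
As gcd(17, 46) = 1, raising to the 17th power is a bijection on this group: if a^17 ≡ b^17 then (ab^{−1})^17 = 1, and the only element of order dividing gcd(17, 46) = 1 is 1, so a = b.
With ψ(0) = 0 this makes ψ injective on all of ℤ_{47}, hence bijective (finite equal-size domain and codomain). In particular ψ is injective.
Since ψ is injective, we find the preimage of 33. The inverse of x ↦ x^17 on (ℤ_{47})^× is x ↦ x^19, because 17·19 = 323 = 7·46 + 1 ≡ 1 (mod 46) and x^{46} = 1 for x ≠ 0 (Fermat). So ψ⁻¹(33) = 33^19 mod 47.
Repeated squaring mod 47: 33^1 ≡ 33, 33^2 ≡ 33² = 1089 ≡ 8, 33^4 ≡ 8² = 64 ≡ 17, 33^8 ≡ 17² = 289 ≡ 7, 33^16 ≡ 7² = 49 ≡ 2. Since 19 = 16 + 2 + 1, 33^19 ≡ 2·8·33: 2·8 = 16, then 16·33 = 528 ≡ 11. So 33^19 ≡ 11 (mod 47).
Hence ψ⁻¹(33) = 11.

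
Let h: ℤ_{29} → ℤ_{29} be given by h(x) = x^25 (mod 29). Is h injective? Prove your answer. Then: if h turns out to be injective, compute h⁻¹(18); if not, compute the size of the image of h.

27

Since 29 is prime, the nonzero elements of ℤ_{29} form a cyclic group of order 28.
As gcd(25, 28) = 1, raising to the 25th power is a bijection on this group: if u^25 ≡ v^25 then (uv^{−1})^25 = 1, and the only element of order dividing gcd(25, 28) = 1 is 1, so u = v.
With h(0) = 0 this makes h injective on all of ℤ_{29}, hence bijective (finite equal-size domain and codomain). In particular h is injective.
Since h is injective, we find the preimage of 18. The inverse of x ↦ x^25 on (ℤ_{29})^× is x ↦ x^9, because 25·9 = 225 = 8·28 + 1 ≡ 1 (mod 28) and x^{28} = 1 for x ≠ 0 (Fermat). So h⁻¹(18) = 18^9 mod 29.
Repeated squaring mod 29: 18^1 ≡ 18, 18^2 ≡ 18² = 324 ≡ 5, 18^4 ≡ 5² = 25, 18^8 ≡ 25² = 625 ≡ 16. Since 9 = 8 + 1, 18^9 ≡ 16·18: 16·18 = 288 ≡ 27. So 18^9 ≡ 27 (mod 29).
Hence h⁻¹(18) = 27.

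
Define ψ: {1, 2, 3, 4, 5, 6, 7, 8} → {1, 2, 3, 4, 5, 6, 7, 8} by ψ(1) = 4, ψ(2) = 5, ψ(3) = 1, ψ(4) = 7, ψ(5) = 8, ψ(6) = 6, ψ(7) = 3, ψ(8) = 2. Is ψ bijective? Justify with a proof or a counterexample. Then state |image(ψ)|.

8

The values 4, 5, 1, 7, 8, 6, 3, 2 are a permutation of {1, 2, 3, 4, 5, 6, 7, 8}: each element appears exactly once.
So ψ is injective and surjective, hence bijective.
The image of ψ is {1, 2, 3, 4, 5, 6, 7, 8}, which has 8 elements.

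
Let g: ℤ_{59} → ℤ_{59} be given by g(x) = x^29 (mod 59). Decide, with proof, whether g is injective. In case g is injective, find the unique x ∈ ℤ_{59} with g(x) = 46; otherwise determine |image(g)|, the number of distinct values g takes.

g(1) = 1^29 = 1.
g(3): Repeated squaring mod 59: 3^1 ≡ 3, 3^2 ≡ 3² = 9, 3^4 ≡ 9² = 81 ≡ 22, 3^8 ≡ 22² = 484 ≡ 12, 3^16 ≡ 12² = 144 ≡ 26. Since 29 = 16 + 8 + 4 + 1, 3^29 ≡ 26·12·22·3: 26·12 = 312 ≡ 17, then 17·22 = 374 ≡ 20, then 20·3 = 60 ≡ 1. So 3^29 ≡ 1 (mod 59).
So g(1) = g(3) = 1 while 1 ≠ 3, thus g is not injective.
Since g is not injective, we determine |image(g)|. Computing x^29 mod 59 for each x (by repeated squaring, reducing mod 59 at every step), the values g(0), g(1), …, g(58) are: 0, 1, 58, 1, 1, 1, 58, 1, 58, 1, 58, 58, 1, 58, 58, 1, 1, 1, 58, 1, 1, 1, 1, 58, 58, 1, 1, 1, 1, 1, 58, 58, 58, 58, 58, 1, 1, 58, 58, 58, 58, 1, 58, 58, 58, 1, 1, 58, 1, 1, 58, 1, 58, 1, 58, 58, 58, 1, 58.
The distinct values are {0, 1, 58}; there are 3 of them.

3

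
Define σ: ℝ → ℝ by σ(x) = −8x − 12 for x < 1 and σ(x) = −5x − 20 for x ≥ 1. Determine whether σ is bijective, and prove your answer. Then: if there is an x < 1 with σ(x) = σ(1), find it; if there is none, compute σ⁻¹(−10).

Both pieces are strictly decreasing (slopes −8 and −5), so each is injective on its own interval.
The left piece maps (−∞, 1) onto (−20, ∞); the right piece maps [1, ∞) onto (−∞, −25].
The images leave a gap (−20 has no preimage), so σ is not surjective, hence not bijective.
Because the two images are disjoint, no x < 1 has σ(x) = σ(1), so we compute σ⁻¹(−10): −10 lies in (−20, ∞), so solve −8x − 12 = −10: x = (−10 + 12)/(−8) = −1/4.

-1/4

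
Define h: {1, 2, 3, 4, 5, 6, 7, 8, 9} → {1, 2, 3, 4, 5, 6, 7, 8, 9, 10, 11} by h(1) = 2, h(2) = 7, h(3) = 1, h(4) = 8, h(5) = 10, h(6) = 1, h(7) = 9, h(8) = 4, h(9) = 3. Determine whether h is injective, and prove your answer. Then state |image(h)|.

h(3) = 1 = h(6) with 3 ≠ 6, so h is not injective.
The image of h is {1, 2, 3, 4, 7, 8, 9, 10}, which has 8 elements.

8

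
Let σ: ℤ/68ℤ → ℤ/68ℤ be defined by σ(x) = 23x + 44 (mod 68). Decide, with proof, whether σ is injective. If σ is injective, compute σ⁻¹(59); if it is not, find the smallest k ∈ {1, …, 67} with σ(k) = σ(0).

45

By definition, σ is injective when σ(a) = σ(b) forces a = b.
If σ(a) = σ(b), then 23a ≡ 23b (mod 68). Because gcd(23, 68) = 1, we may cancel 23 to get a ≡ b (mod 68).
Therefore σ is injective.
We now compute 23⁻¹ mod 68 explicitly. Euclid's algorithm: 68 = 2·23 + 22, 23 = 1·22 + 1; back-substituting gives 1 = 3·23 − 1·68, so 23⁻¹ ≡ 3 (mod 68).
Since σ is injective, we find σ⁻¹(59): we need 23x ≡ 59 − 44 ≡ 15 (mod 68). Using 23⁻¹ = 3: x ≡ 3·15 = 45, so x = 45.
Check: σ(45) = 23·45 + 44 = 1079 = 15·68 + 59 ≡ 59 (mod 68).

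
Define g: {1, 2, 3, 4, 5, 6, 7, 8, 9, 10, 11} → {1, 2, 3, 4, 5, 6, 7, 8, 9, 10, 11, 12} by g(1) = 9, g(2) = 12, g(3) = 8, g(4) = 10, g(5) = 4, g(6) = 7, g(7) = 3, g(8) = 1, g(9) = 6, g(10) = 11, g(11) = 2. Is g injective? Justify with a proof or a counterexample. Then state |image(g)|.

11

The values g(1), …, g(11) are 9, 12, 8, 10, 4, 7, 3, 1, 6, 11, 2 — all distinct.
So g(x_1) = g(x_2) only when x_1 = x_2, and g is injective.
The image of g is {1, 2, 3, 4, 6, 7, 8, 9, 10, 11, 12}, which has 11 elements.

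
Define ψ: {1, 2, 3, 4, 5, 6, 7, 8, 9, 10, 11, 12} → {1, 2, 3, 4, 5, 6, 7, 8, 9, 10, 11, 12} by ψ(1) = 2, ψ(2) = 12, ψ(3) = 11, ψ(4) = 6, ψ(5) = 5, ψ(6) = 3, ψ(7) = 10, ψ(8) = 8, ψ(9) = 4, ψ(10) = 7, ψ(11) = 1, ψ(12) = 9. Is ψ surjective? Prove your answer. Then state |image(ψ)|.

12

Every element of the codomain has a preimage: 1 = ψ(11), 2 = ψ(1), 3 = ψ(6), 4 = ψ(9), 5 = ψ(5), 6 = ψ(4), 7 = ψ(10), 8 = ψ(8), 9 = ψ(12), 10 = ψ(7), 11 = ψ(3), 12 = ψ(2).
Hence ψ is surjective.
The image of ψ is {1, 2, 3, 4, 5, 6, 7, 8, 9, 10, 11, 12}, which has 12 elements.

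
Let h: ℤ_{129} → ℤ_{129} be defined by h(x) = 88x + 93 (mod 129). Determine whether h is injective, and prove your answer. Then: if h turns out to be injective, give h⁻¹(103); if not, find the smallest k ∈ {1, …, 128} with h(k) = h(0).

If h(s) = h(t), then 88s ≡ 88t (mod 129). Because gcd(88, 129) = 1, we may cancel 88 to get s ≡ t (mod 129).
So h is injective.
We now compute 88⁻¹ mod 129 explicitly. Euclid's algorithm: 129 = 1·88 + 41, 88 = 2·41 + 6, 41 = 6·6 + 5, 6 = 1·5 + 1; back-substituting gives 1 = 22·88 − 15·129, so 88⁻¹ ≡ 22 (mod 129).
Since h is injective, we compute h⁻¹(103): solve 88x + 93 ≡ 103 (mod 129), i.e. 88x ≡ 10 (mod 129).
Multiplying by 88⁻¹ = 22 gives x ≡ 22·10 = 220 = 1·129 + 91 ≡ 91 (mod 129).
Check: h(91) = 88·91 + 93 = 8101 = 62·129 + 103 ≡ 103 (mod 129).

91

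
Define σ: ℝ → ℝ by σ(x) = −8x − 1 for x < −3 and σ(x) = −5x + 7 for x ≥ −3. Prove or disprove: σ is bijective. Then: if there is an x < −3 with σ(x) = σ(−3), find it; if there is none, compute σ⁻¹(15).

-8/5

Both pieces are strictly decreasing (slopes −8 and −5), so each is injective on its own interval.
The left piece maps (−∞, −3) onto (23, ∞); the right piece maps [−3, ∞) onto (−∞, 22].
The images leave a gap (23 has no preimage), so σ is not surjective, hence not bijective.
Because the two images are disjoint, no x < −3 has σ(x) = σ(−3), so we compute σ⁻¹(15): 15 lies in (−∞, 22], so solve −5x + 7 = 15: x = (15 − 7)/(−5) = −8/5.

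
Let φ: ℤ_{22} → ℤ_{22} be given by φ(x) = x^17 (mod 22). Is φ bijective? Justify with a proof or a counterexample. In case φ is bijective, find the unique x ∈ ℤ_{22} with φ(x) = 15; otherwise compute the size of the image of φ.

Computing x^17 mod 22 for each x (by repeated squaring, reducing mod 22 at every step), the values φ(0), φ(1), …, φ(21) are: 0, 1, 18, 9, 16, 3, 8, 17, 2, 15, 10, 11, 12, 7, 20, 5, 14, 19, 6, 13, 4, 21.
Every element of ℤ_{22} appears exactly once in this list, so φ is a bijection, and in particular bijective.
Since φ is bijective, we read off the preimage of 15 from the same table: φ(9) = 15, so φ⁻¹(15) = 9.

9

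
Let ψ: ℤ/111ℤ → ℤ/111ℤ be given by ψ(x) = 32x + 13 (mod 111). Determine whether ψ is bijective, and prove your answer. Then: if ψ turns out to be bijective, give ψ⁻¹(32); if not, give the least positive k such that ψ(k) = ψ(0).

Suppose ψ(u) = ψ(v) in ℤ/111ℤ. Then 32u + 13 ≡ 32v + 13 (mod 111), therefore 32(u − v) ≡ 0 (mod 111).
Since gcd(32, 111) = 1, 32 is invertible modulo 111, hence u − v ≡ 0 (mod 111), i.e. u = v.
We now compute 32⁻¹ mod 111 explicitly. Euclid's algorithm: 111 = 3·32 + 15, 32 = 2·15 + 2, 15 = 7·2 + 1; back-substituting gives 1 = 59·32 − 17·111, so 32⁻¹ ≡ 59 (mod 111).
Then y ↦ 59(y − 13) is a two-sided inverse to ψ, so every y ∈ ℤ/111ℤ has a preimage.
Hence ψ is bijective.
Since ψ is bijective, we compute ψ⁻¹(32): solve 32x + 13 ≡ 32 (mod 111), i.e. 32x ≡ 19 (mod 111).
Multiplying by 32⁻¹ = 59 gives x ≡ 59·19 = 1121 = 10·111 + 11 ≡ 11 (mod 111).
Check: ψ(11) = 32·11 + 13 = 365 = 3·111 + 32 ≡ 32 (mod 111).

11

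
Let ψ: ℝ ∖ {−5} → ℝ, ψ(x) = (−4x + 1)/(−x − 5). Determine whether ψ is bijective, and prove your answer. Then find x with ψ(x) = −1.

-4/5

If ψ(x) = 4, cross-multiplying gives −1(−4x + 1) = −4(−x − 5), which simplifies to −1 = 20 — false.  So 4 has no preimage and ψ is not surjective.
Thus ψ is not bijective.
Solving ψ(x) = −1: cross-multiplying gives −4x + 1 = −1(−x − 5), which rearranges to −5x = 4, so x = −4/5.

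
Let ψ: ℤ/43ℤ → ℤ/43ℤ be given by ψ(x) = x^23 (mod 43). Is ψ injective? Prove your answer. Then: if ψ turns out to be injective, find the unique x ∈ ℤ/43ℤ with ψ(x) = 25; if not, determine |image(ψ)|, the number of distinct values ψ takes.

Since 43 is prime, the nonzero elements of ℤ/43ℤ form a cyclic group of order 42.
As gcd(23, 42) = 1, raising to the 23rd power is a bijection on this group: if x_1^23 ≡ x_2^23 then (x_1x_2^{−1})^23 = 1, and the only element of order dividing gcd(23, 42) = 1 is 1, so x_1 = x_2.
With ψ(0) = 0 this makes ψ injective on all of ℤ/43ℤ, hence bijective (finite equal-size domain and codomain). In particular ψ is injective.
Since ψ is injective, we find the preimage of 25. The inverse of x ↦ x^23 on (ℤ/43ℤ)^× is x ↦ x^11, because 23·11 = 253 = 6·42 + 1 ≡ 1 (mod 42) and x^{42} = 1 for x ≠ 0 (Fermat). So ψ⁻¹(25) = 25^11 mod 43.
Repeated squaring mod 43: 25^1 ≡ 25, 25^2 ≡ 25² = 625 ≡ 23, 25^4 ≡ 23² = 529 ≡ 13, 25^8 ≡ 13² = 169 ≡ 40. Since 11 = 8 + 2 + 1, 25^11 ≡ 40·23·25: 40·23 = 920 ≡ 17, then 17·25 = 425 ≡ 38. So 25^11 ≡ 38 (mod 43).
Hence ψ⁻¹(25) = 38.

38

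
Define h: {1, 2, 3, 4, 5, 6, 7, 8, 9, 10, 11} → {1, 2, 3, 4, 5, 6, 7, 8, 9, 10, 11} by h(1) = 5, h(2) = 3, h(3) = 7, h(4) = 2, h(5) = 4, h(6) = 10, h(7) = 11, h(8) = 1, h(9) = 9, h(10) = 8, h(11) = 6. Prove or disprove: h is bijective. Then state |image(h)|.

The values 5, 3, 7, 2, 4, 10, 11, 1, 9, 8, 6 are a permutation of {1, 2, 3, 4, 5, 6, 7, 8, 9, 10, 11}: each element appears exactly once.
So h is injective and surjective, hence bijective.
The image of h is {1, 2, 3, 4, 5, 6, 7, 8, 9, 10, 11}, which has 11 elements.

11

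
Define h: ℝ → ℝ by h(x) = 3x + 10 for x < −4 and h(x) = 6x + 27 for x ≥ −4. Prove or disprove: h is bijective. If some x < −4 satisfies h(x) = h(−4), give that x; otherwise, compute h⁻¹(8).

Both pieces are strictly increasing (slopes 3 and 6), so each is injective on its own interval.
The left piece maps (−∞, −4) onto (−∞, −2); the right piece maps [−4, ∞) onto [3, ∞).
The images leave a gap (−2 has no preimage), so h is not surjective, hence not bijective.
Because the two images are disjoint, no x < −4 has h(x) = h(−4), so we compute h⁻¹(8): 8 lies in [3, ∞), so solve 6x + 27 = 8: x = (8 − 27)/6 = −19/6.

-19/6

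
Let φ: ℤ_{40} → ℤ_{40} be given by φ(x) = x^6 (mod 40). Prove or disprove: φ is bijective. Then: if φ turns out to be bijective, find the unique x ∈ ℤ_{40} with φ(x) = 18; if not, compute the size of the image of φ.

6

φ(4): Repeated squaring mod 40: 4^1 ≡ 4, 4^2 ≡ 4² = 16, 4^4 ≡ 16² = 256 ≡ 16. Since 6 = 4 + 2, 4^6 ≡ 16·16: 16·16 = 256 ≡ 16. So 4^6 ≡ 16 (mod 40).
φ(6): Repeated squaring mod 40: 6^1 ≡ 6, 6^2 ≡ 6² = 36, 6^4 ≡ 36² = 1296 ≡ 16. Since 6 = 4 + 2, 6^6 ≡ 16·36: 16·36 = 576 ≡ 16. So 6^6 ≡ 16 (mod 40).
So φ(4) = φ(6) = 16 while 4 ≠ 6, so φ is not injective, hence not bijective.
Since φ is not bijective, we determine |image(φ)|. Computing x^6 mod 40 for each x (by repeated squaring, reducing mod 40 at every step), the values φ(0), φ(1), …, φ(39) are: 0, 1, 24, 9, 16, 25, 16, 9, 24, 1, 0, 1, 24, 9, 16, 25, 16, 9, 24, 1, 0, 1, 24, 9, 16, 25, 16, 9, 24, 1, 0, 1, 24, 9, 16, 25, 16, 9, 24, 1.
The distinct values are {0, 1, 9, 16, 24, 25}; there are 6 of them.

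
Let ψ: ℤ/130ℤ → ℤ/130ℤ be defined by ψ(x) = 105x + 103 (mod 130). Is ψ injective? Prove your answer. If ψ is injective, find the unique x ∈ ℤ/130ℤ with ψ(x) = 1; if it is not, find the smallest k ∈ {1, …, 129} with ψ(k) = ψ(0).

We have gcd(105, 130) = 5 > 1. Taking x_1 = 0 and x_2 = 26: ψ(0) = 103 and ψ(26) = 105·26 + 103 = 2833 ≡ 103 (mod 130).
So ψ(0) = ψ(26) while 0 ≠ 26, thus ψ is not injective.
Since ψ is not injective, we find the least positive k with ψ(k) = ψ(0): this means 105k ≡ 0 (mod 130), i.e. 130 ∣ 105k. Since gcd(105, 130) = 5, dividing through by 5 this holds exactly when 26 ∣ 21k, and as gcd(21, 26) = 1, exactly when 26 ∣ k.
The smallest positive such k is 26.

26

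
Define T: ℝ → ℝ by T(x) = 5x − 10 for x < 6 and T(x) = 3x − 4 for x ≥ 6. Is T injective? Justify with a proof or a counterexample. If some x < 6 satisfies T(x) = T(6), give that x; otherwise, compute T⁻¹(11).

24/5

Both pieces are strictly increasing (slopes 5 and 3), so each is injective on its own interval.
The left piece maps (−∞, 6) onto (−∞, 20); the right piece maps [6, ∞) onto [14, ∞).
These images overlap. In particular T(6) = 14 (right piece), and solving 5x − 10 = 14 on the left piece gives x = 24/5 < 6.
So T(24/5) = T(6) with 24/5 ≠ 6, and T is not injective. This x = 24/5 is the requested value below 6.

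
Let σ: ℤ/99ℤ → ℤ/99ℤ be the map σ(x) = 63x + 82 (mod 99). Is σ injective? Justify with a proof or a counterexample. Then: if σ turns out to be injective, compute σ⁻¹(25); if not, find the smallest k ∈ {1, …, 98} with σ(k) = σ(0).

We have gcd(63, 99) = 9 > 1. Taking a = 0 and b = 11: σ(0) = 82 and σ(11) = 63·11 + 82 = 775 ≡ 82 (mod 99).
So σ(0) = σ(11) while 0 ≠ 11, so σ is not injective.
Since σ is not injective, we find the least positive k with σ(k) = σ(0): this means 63k ≡ 0 (mod 99), i.e. 99 ∣ 63k. Since gcd(63, 99) = 9, dividing through by 9 this holds exactly when 11 ∣ 7k, and as gcd(7, 11) = 1, exactly when 11 ∣ k.
The smallest positive such k is 11.

11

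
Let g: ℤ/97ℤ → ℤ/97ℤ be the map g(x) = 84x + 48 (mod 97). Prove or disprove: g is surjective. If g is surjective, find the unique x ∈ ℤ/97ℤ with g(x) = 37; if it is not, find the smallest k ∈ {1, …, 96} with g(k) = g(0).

68

Since gcd(84, 97) = 1, 84 is invertible modulo 97. Euclid's algorithm: 97 = 1·84 + 13, 84 = 6·13 + 6, 13 = 2·6 + 1; back-substituting gives 1 = 82·84 − 71·97, so 84⁻¹ ≡ 82 (mod 97).
Then y ↦ 82(y − 48) is a two-sided inverse to g, so every y ∈ ℤ/97ℤ has a preimage.
Hence g is surjective.
Since g is surjective, we find g⁻¹(37): we need 84x ≡ 37 − 48 ≡ 86 (mod 97). Using 84⁻¹ = 82: x ≡ 82·86 = 7052 = 72·97 + 68, so x = 68.
Check: g(68) = 84·68 + 48 = 5760 = 59·97 + 37 ≡ 37 (mod 97).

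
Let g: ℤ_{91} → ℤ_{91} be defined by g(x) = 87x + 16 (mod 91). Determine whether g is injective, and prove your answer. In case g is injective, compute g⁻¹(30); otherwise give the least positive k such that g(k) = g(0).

42

Suppose g(a) = g(b) in ℤ_{91}. Then 87a + 16 ≡ 87b + 16 (mod 91), thus 87(a − b) ≡ 0 (mod 91).
Since gcd(87, 91) = 1, 87 is invertible modulo 91, so a − b ≡ 0 (mod 91), i.e. a = b.
Hence g is injective.
We now compute 87⁻¹ mod 91 explicitly. Euclid's algorithm: 91 = 1·87 + 4, 87 = 21·4 + 3, 4 = 1·3 + 1; back-substituting gives 1 = 68·87 − 65·91, so 87⁻¹ ≡ 68 (mod 91).
Since g is injective, we compute g⁻¹(30): solve 87x + 16 ≡ 30 (mod 91), i.e. 87x ≡ 14 (mod 91).
Multiplying by 87⁻¹ = 68 gives x ≡ 68·14 = 952 = 10·91 + 42 ≡ 42 (mod 91).
Check: g(42) = 87·42 + 16 = 3670 = 40·91 + 30 ≡ 30 (mod 91).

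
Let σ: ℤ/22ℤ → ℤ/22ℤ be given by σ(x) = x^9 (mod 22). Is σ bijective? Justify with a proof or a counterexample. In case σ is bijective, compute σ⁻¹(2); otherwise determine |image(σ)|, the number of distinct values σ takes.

Computing x^9 mod 22 for each x (by repeated squaring, reducing mod 22 at every step), the values σ(0), σ(1), …, σ(21) are: 0, 1, 6, 15, 14, 9, 2, 19, 18, 5, 10, 11, 12, 17, 4, 3, 20, 13, 8, 7, 16, 21.
Every element of ℤ/22ℤ appears exactly once in this list, so σ is a bijection, and in particular bijective.
Since σ is bijective, we read off the preimage of 2 from the same table: σ(6) = 2, so σ⁻¹(2) = 6.

6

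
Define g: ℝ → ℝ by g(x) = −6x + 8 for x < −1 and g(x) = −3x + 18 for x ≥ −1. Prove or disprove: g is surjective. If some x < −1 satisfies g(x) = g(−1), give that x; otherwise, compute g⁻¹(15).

Both pieces are strictly decreasing (slopes −6 and −3), so each is injective on its own interval.
The left piece maps (−∞, −1) onto (14, ∞); the right piece maps [−1, ∞) onto (−∞, 21].
The union (14, ∞) ∪ (−∞, 21] covers ℝ, so g is surjective.
For the follow-up: the images overlap, so an x < −1 with g(x) = g(−1) exists. g(−1) = 21; solving −6x + 8 = 21 for x < −1 gives x = (21 − 8)/(−6) = −13/6.

-13/6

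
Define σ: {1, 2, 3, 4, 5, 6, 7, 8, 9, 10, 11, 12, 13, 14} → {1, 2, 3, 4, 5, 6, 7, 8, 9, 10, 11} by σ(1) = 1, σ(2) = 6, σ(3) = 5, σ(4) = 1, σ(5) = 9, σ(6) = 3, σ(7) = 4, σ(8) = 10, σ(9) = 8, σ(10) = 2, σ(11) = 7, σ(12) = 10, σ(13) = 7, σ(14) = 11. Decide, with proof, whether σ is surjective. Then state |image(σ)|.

11

Every element of the codomain has a preimage: 1 = σ(1), 2 = σ(10), 3 = σ(6), 4 = σ(7), 5 = σ(3), 6 = σ(2), 7 = σ(11), 8 = σ(9), 9 = σ(5), 10 = σ(8), 11 = σ(14).
Thus σ is surjective.
The image of σ is {1, 2, 3, 4, 5, 6, 7, 8, 9, 10, 11}, which has 11 elements.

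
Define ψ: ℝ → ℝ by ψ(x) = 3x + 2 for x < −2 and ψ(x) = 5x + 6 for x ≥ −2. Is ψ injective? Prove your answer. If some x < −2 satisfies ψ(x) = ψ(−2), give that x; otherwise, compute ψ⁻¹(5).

-1/5

Both pieces are strictly increasing (slopes 3 and 5), so each is injective on its own interval.
The left piece maps (−∞, −2) onto (−∞, −4); the right piece maps [−2, ∞) onto [−4, ∞).
These images are disjoint, so no value is attained by both pieces. So ψ is injective.
Because the two images are disjoint, no x < −2 has ψ(x) = ψ(−2), so we compute ψ⁻¹(5): 5 lies in [−4, ∞), so solve 5x + 6 = 5: x = (5 − 6)/5 = −1/5.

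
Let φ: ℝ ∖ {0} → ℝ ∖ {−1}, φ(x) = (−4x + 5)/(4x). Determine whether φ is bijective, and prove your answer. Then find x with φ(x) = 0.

5/4

Suppose φ(a) = φ(b). Cross-multiplying: (−4a + 5)(4b) = (−4b + 5)(4a).
Expanding both sides and cancelling the symmetric terms leaves −20·(a − b) = 0. Since −20 ≠ 0, a = b. So φ is injective.
For any y ≠ −1, solving y(4x) = −4x + 5 for x gives a well-defined x ≠ 0. So φ is surjective.
So φ is bijective.
Solving φ(x) = 0: cross-multiplying gives −4x + 5 = 0(4x), which rearranges to −4x = −5, so x = 5/4.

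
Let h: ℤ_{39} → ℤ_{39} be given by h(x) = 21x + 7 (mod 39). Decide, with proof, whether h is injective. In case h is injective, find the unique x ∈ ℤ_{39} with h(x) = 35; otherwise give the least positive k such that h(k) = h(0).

We have gcd(21, 39) = 3 > 1. Taking a = 0 and b = 13: h(0) = 7 and h(13) = 21·13 + 7 = 280 ≡ 7 (mod 39).
So h(0) = h(13) while 0 ≠ 13, therefore h is not injective.
Since h is not injective, we find the least positive k with h(k) = h(0): this means 21k ≡ 0 (mod 39), i.e. 39 ∣ 21k. Since gcd(21, 39) = 3, dividing through by 3 this holds exactly when 13 ∣ 7k, and as gcd(7, 13) = 1, exactly when 13 ∣ k.
The smallest positive such k is 13.

13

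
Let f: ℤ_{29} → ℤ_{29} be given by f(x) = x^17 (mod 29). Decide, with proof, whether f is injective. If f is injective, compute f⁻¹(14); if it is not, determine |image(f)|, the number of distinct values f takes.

Since 29 is prime, the nonzero elements of ℤ_{29} form a cyclic group of order 28.
As gcd(17, 28) = 1, raising to the 17th power is a bijection on this group: if x_1^17 ≡ x_2^17 then (x_1x_2^{−1})^17 = 1, and the only element of order dividing gcd(17, 28) = 1 is 1, so x_1 = x_2.
With f(0) = 0 this makes f injective on all of ℤ_{29}, hence bijective (finite equal-size domain and codomain). In particular f is injective.
Since f is injective, we find the preimage of 14. The inverse of x ↦ x^17 on (ℤ_{29})^× is x ↦ x^5, because 17·5 = 85 = 3·28 + 1 ≡ 1 (mod 28) and x^{28} = 1 for x ≠ 0 (Fermat). So f⁻¹(14) = 14^5 mod 29.
Repeated squaring mod 29: 14^1 ≡ 14, 14^2 ≡ 14² = 196 ≡ 22, 14^4 ≡ 22² = 484 ≡ 20. Since 5 = 4 + 1, 14^5 ≡ 20·14: 20·14 = 280 ≡ 19. So 14^5 ≡ 19 (mod 29).
Hence f⁻¹(14) = 19.

19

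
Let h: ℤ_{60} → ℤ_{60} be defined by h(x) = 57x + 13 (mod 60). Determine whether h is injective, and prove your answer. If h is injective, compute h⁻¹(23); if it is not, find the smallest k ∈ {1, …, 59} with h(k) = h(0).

We have gcd(57, 60) = 3 > 1. Taking u = 0 and v = 20: h(0) = 13 and h(20) = 57·20 + 13 = 1153 ≡ 13 (mod 60).
So h(0) = h(20) while 0 ≠ 20, therefore h is not injective.
Since h is not injective, we find the least positive k with h(k) = h(0): this means 57k ≡ 0 (mod 60), i.e. 60 ∣ 57k. Since gcd(57, 60) = 3, dividing through by 3 this holds exactly when 20 ∣ 19k, and as gcd(19, 20) = 1, exactly when 20 ∣ k.
The smallest positive such k is 20.

20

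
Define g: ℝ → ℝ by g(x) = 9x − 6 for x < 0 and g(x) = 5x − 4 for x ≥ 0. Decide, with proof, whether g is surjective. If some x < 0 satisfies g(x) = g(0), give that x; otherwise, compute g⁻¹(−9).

Both pieces are strictly increasing (slopes 9 and 5), so each is injective on its own interval.
The left piece maps (−∞, 0) onto (−∞, −6); the right piece maps [0, ∞) onto [−4, ∞).
The union (−∞, −6) ∪ [−4, ∞) omits the interval between −6 and −4; in particular −6 has no preimage. So g is not surjective.
Because the two images are disjoint, no x < 0 has g(x) = g(0), so we compute g⁻¹(−9): −9 lies in (−∞, −6), so solve 9x − 6 = −9: x = (−9 + 6)/9 = −1/3.

-1/3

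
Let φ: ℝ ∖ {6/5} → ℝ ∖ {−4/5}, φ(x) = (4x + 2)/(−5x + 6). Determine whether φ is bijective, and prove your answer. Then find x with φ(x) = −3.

Suppose φ(x_1) = φ(x_2). Cross-multiplying: (4x_1 + 2)(−5x_2 + 6) = (4x_2 + 2)(−5x_1 + 6).
Expanding both sides and cancelling the symmetric terms leaves 34·(x_1 − x_2) = 0. Since 34 ≠ 0, x_1 = x_2. So φ is injective.
For any y ≠ −4/5, solving y(−5x + 6) = 4x + 2 for x gives a well-defined x ≠ 6/5. So φ is surjective.
Hence φ is bijective.
Solving φ(x) = −3: cross-multiplying gives 4x + 2 = −3(−5x + 6), which rearranges to −11x = −20, so x = 20/11.

20/11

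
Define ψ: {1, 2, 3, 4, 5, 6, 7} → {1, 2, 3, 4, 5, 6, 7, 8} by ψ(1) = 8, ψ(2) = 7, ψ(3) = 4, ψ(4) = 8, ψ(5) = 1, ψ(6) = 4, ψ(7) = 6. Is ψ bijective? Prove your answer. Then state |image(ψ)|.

ψ(1) = 8 = ψ(4) with 1 ≠ 4, so ψ is not injective, hence not bijective.
The image of ψ is {1, 4, 6, 7, 8}, which has 5 elements.

5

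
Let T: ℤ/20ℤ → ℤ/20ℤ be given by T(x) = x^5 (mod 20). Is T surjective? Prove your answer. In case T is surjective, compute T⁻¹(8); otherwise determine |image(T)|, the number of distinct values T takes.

15

T(0) = 0^5 = 0.
T(10): Repeated squaring mod 20: 10^1 ≡ 10, 10^2 ≡ 10² = 100 ≡ 0, 10^4 ≡ 0² = 0. Since 5 = 4 + 1, 10^5 ≡ 0·10: 0·10 = 0. So 10^5 ≡ 0 (mod 20).
So T(0) = T(10) = 0 while 0 ≠ 10, so T is not injective.
A non-injective map from the 20-element set ℤ/20ℤ to itself takes at most 19 distinct values, so it cannot be surjective. Therefore T is not surjective.
Since T is not surjective, we determine |image(T)|. Computing x^5 mod 20 for each x (by repeated squaring, reducing mod 20 at every step), the values T(0), T(1), …, T(19) are: 0, 1, 12, 3, 4, 5, 16, 7, 8, 9, 0, 11, 12, 13, 4, 15, 16, 17, 8, 19.
The distinct values are {0, 1, 3, 4, 5, 7, 8, 9, 11, 12, 13, 15, 16, 17, 19}; there are 15 of them.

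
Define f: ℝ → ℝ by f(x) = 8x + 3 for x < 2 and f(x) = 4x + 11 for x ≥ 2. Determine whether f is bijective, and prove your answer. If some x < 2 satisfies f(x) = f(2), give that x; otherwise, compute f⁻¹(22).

11/4

Both pieces are strictly increasing (slopes 8 and 4), so each is injective on its own interval.
The left piece maps (−∞, 2) onto (−∞, 19); the right piece maps [2, ∞) onto [19, ∞).
Since 19 = 19, the images partition ℝ: f is injective and surjective, hence bijective.
Because the two images are disjoint, no x < 2 has f(x) = f(2), so we compute f⁻¹(22): 22 lies in [19, ∞), so solve 4x + 11 = 22: x = (22 − 11)/4 = 11/4.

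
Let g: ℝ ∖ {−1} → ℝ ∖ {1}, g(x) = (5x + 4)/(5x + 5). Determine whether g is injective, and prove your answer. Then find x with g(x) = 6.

Suppose g(x_1) = g(x_2). Cross-multiplying: (5x_1 + 4)(5x_2 + 5) = (5x_2 + 4)(5x_1 + 5).
Expanding both sides and cancelling the symmetric terms leaves 5·(x_1 − x_2) = 0. Since 5 ≠ 0, x_1 = x_2. Thus g is injective.
Solving g(x) = 6: cross-multiplying gives 5x + 4 = 6(5x + 5), which rearranges to −25x = 26, so x = −26/25.

-26/25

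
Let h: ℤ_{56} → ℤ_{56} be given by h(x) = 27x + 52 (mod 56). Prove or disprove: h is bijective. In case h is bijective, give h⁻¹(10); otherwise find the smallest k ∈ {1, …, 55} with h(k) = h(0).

If h(s) = h(t), then 27s ≡ 27t (mod 56). Because gcd(27, 56) = 1, we may cancel 27 to get s ≡ t (mod 56).
We now compute 27⁻¹ mod 56 explicitly. Euclid's algorithm: 56 = 2·27 + 2, 27 = 13·2 + 1; back-substituting gives 1 = 27·27 − 13·56, so 27⁻¹ ≡ 27 (mod 56).
Then y ↦ 27(y − 52) is a two-sided inverse to h, so every y ∈ ℤ_{56} has a preimage.
Hence h is bijective.
Since h is bijective, we find h⁻¹(10): we need 27x ≡ 10 − 52 ≡ 14 (mod 56). Using 27⁻¹ = 27: x ≡ 27·14 = 378 = 6·56 + 42, so x = 42.
Check: h(42) = 27·42 + 52 = 1186 = 21·56 + 10 ≡ 10 (mod 56).

42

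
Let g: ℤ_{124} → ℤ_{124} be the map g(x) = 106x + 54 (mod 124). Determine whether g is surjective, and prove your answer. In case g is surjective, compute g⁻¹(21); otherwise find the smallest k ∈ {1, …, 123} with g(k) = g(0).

62

Since gcd(106, 124) = 2, we have 106x ≡ 0 (mod 2) for all x, so g(x) ≡ 0 (mod 2).
But 1 ≢ 0 (mod 2), so 1 ∈ ℤ_{124} has no preimage. Thus g is not surjective.
Since g is not surjective, we find the least positive k with g(k) = g(0): this means 106k ≡ 0 (mod 124), i.e. 124 ∣ 106k. Since gcd(106, 124) = 2, dividing through by 2 this holds exactly when 62 ∣ 53k, and as gcd(53, 62) = 1, exactly when 62 ∣ k.
The smallest positive such k is 62.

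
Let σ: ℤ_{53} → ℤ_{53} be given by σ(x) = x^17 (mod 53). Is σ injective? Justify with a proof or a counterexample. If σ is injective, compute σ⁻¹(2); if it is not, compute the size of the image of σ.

Since 53 is prime, the nonzero elements of ℤ_{53} form a cyclic group of order 52.
As gcd(17, 52) = 1, raising to the 17th power is a bijection on this group: if a^17 ≡ b^17 then (ab^{−1})^17 = 1, and the only element of order dividing gcd(17, 52) = 1 is 1, so a = b.
With σ(0) = 0 this makes σ injective on all of ℤ_{53}, hence bijective (finite equal-size domain and codomain). In particular σ is injective.
Since σ is injective, we find the preimage of 2. The inverse of x ↦ x^17 on (ℤ_{53})^× is x ↦ x^49, because 17·49 = 833 = 16·52 + 1 ≡ 1 (mod 52) and x^{52} = 1 for x ≠ 0 (Fermat). So σ⁻¹(2) = 2^49 mod 53.
Repeated squaring mod 53: 2^1 ≡ 2, 2^2 ≡ 2² = 4, 2^4 ≡ 4² = 16, 2^8 ≡ 16² = 256 ≡ 44, 2^16 ≡ 44² = 1936 ≡ 28, 2^32 ≡ 28² = 784 ≡ 42. Since 49 = 32 + 16 + 1, 2^49 ≡ 42·28·2: 42·28 = 1176 ≡ 10, then 10·2 = 20. So 2^49 ≡ 20 (mod 53).
Hence σ⁻¹(2) = 20.

20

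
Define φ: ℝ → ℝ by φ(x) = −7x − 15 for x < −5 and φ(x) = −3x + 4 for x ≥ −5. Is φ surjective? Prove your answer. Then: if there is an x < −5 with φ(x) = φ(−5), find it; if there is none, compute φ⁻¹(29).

Both pieces are strictly decreasing (slopes −7 and −3), so each is injective on its own interval.
The left piece maps (−∞, −5) onto (20, ∞); the right piece maps [−5, ∞) onto (−∞, 19].
The union (20, ∞) ∪ (−∞, 19] omits the interval between 20 and 19; in particular 20 has no preimage. So φ is not surjective.
Because the two images are disjoint, no x < −5 has φ(x) = φ(−5), so we compute φ⁻¹(29): 29 lies in (20, ∞), so solve −7x − 15 = 29: x = (29 + 15)/(−7) = −44/7.

-44/7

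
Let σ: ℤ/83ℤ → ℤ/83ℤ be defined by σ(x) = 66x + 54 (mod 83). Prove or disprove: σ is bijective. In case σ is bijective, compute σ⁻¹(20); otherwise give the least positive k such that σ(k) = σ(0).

2

If σ(u) = σ(v), then 66u ≡ 66v (mod 83). Because gcd(66, 83) = 1, we may cancel 66 to get u ≡ v (mod 83).
We now compute 66⁻¹ mod 83 explicitly. Euclid's algorithm: 83 = 1·66 + 17, 66 = 3·17 + 15, 17 = 1·15 + 2, 15 = 7·2 + 1; back-substituting gives 1 = 39·66 − 31·83, so 66⁻¹ ≡ 39 (mod 83).
Then y ↦ 39(y − 54) is a two-sided inverse to σ, so every y ∈ ℤ/83ℤ has a preimage.
Thus σ is bijective.
Since σ is bijective, we find σ⁻¹(20): we need 66x ≡ 20 − 54 ≡ 49 (mod 83). Using 66⁻¹ = 39: x ≡ 39·49 = 1911 = 23·83 + 2, so x = 2.
Check: σ(2) = 66·2 + 54 = 186 = 2·83 + 20 ≡ 20 (mod 83).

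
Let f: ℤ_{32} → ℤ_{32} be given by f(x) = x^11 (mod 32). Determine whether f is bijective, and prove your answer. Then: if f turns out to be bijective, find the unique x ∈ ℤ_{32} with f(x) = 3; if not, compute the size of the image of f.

17

f(0) = 0^11 = 0.
f(2): Repeated squaring mod 32: 2^1 ≡ 2, 2^2 ≡ 2² = 4, 2^4 ≡ 4² = 16, 2^8 ≡ 16² = 256 ≡ 0. Since 11 = 8 + 2 + 1, 2^11 ≡ 0·4·2: 0·4 = 0, then 0·2 = 0. So 2^11 ≡ 0 (mod 32).
So f(0) = f(2) = 0 while 0 ≠ 2, therefore f is not injective, hence not bijective.
Since f is not bijective, we determine |image(f)|. Computing x^11 mod 32 for each x (by repeated squaring, reducing mod 32 at every step), the values f(0), f(1), …, f(31) are: 0, 1, 0, 27, 0, 29, 0, 23, 0, 25, 0, 19, 0, 21, 0, 15, 0, 17, 0, 11, 0, 13, 0, 7, 0, 9, 0, 3, 0, 5, 0, 31.
The distinct values are {0, 1, 3, 5, 7, 9, 11, 13, 15, 17, 19, 21, 23, 25, 27, 29, 31}; there are 17 of them.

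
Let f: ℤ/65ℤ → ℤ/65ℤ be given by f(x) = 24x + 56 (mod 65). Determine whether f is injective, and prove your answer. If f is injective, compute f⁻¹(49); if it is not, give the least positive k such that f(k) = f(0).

Suppose f(u) = f(v) in ℤ/65ℤ. Then 24u + 56 ≡ 24v + 56 (mod 65), therefore 24(u − v) ≡ 0 (mod 65).
Since gcd(24, 65) = 1, 24 is invertible modulo 65, thus u − v ≡ 0 (mod 65), i.e. u = v.
So f is injective.
We now compute 24⁻¹ mod 65 explicitly. Euclid's algorithm: 65 = 2·24 + 17, 24 = 1·17 + 7, 17 = 2·7 + 3, 7 = 2·3 + 1; back-substituting gives 1 = 19·24 − 7·65, so 24⁻¹ ≡ 19 (mod 65).
Since f is injective, we compute f⁻¹(49): solve 24x + 56 ≡ 49 (mod 65), i.e. 24x ≡ 58 (mod 65).
Multiplying by 24⁻¹ = 19 gives x ≡ 19·58 = 1102 = 16·65 + 62 ≡ 62 (mod 65).
Check: f(62) = 24·62 + 56 = 1544 = 23·65 + 49 ≡ 49 (mod 65).

62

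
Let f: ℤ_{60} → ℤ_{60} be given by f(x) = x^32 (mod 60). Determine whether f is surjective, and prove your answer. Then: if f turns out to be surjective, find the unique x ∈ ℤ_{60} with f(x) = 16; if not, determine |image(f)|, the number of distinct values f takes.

8

f(2): Repeated squaring mod 60: 2^1 ≡ 2, 2^2 ≡ 2² = 4, 2^4 ≡ 4² = 16, 2^8 ≡ 16² = 256 ≡ 16, 2^16 ≡ 16² = 256 ≡ 16, 2^32 ≡ 16² = 256 ≡ 16. So 2^32 ≡ 16 (mod 60).
f(4): Repeated squaring mod 60: 4^1 ≡ 4, 4^2 ≡ 4² = 16, 4^4 ≡ 16² = 256 ≡ 16, 4^8 ≡ 16² = 256 ≡ 16, 4^16 ≡ 16² = 256 ≡ 16, 4^32 ≡ 16² = 256 ≡ 16. So 4^32 ≡ 16 (mod 60).
So f(2) = f(4) = 16 while 2 ≠ 4, thus f is not injective.
A non-injective map from the 60-element set ℤ_{60} to itself takes at most 59 distinct values, so it cannot be surjective. Thus f is not surjective.
Since f is not surjective, we determine |image(f)|. Computing x^32 mod 60 for each x (by repeated squaring, reducing mod 60 at every step), the values f(0), f(1), …, f(59) are: 0, 1, 16, 21, 16, 25, 36, 1, 16, 21, 40, 1, 36, 1, 16, 45, 16, 1, 36, 1, 40, 21, 16, 1, 36, 25, 16, 21, 16, 1, 0, 1, 16, 21, 16, 25, 36, 1, 16, 21, 40, 1, 36, 1, 16, 45, 16, 1, 36, 1, 40, 21, 16, 1, 36, 25, 16, 21, 16, 1.
The distinct values are {0, 1, 16, 21, 25, 36, 40, 45}; there are 8 of them.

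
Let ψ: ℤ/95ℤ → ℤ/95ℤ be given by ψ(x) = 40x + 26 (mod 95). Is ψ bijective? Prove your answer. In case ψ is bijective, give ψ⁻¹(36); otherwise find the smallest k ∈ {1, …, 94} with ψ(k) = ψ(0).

We have gcd(40, 95) = 5 > 1. Taking x_1 = 0 and x_2 = 19: ψ(0) = 26 and ψ(19) = 40·19 + 26 = 786 ≡ 26 (mod 95).
So ψ(0) = ψ(19) while 0 ≠ 19, hence ψ is not injective, hence not bijective.
Since ψ is not bijective, we find the least positive k with ψ(k) = ψ(0): this means 40k ≡ 0 (mod 95), i.e. 95 ∣ 40k. Since gcd(40, 95) = 5, dividing through by 5 this holds exactly when 19 ∣ 8k, and as gcd(8, 19) = 1, exactly when 19 ∣ k.
The smallest positive such k is 19.

19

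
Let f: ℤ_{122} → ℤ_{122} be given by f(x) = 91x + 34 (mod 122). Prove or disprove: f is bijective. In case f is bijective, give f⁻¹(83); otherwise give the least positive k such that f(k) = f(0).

85

If f(a) = f(b), then 91a ≡ 91b (mod 122). Because gcd(91, 122) = 1, we may cancel 91 to get a ≡ b (mod 122).
We now compute 91⁻¹ mod 122 explicitly. Euclid's algorithm: 122 = 1·91 + 31, 91 = 2·31 + 29, 31 = 1·29 + 2, 29 = 14·2 + 1; back-substituting gives 1 = 59·91 − 44·122, so 91⁻¹ ≡ 59 (mod 122).
For any y ∈ ℤ_{122}, x = 59(y − 34) mod 122 satisfies f(x) = 91·59(y − 34) + 34 ≡ y (since 91·59 ≡ 1 mod 122). So every y has a preimage.
Therefore f is bijective.
Since f is bijective, we find f⁻¹(83): we need 91x ≡ 83 − 34 ≡ 49 (mod 122). Using 91⁻¹ = 59: x ≡ 59·49 = 2891 = 23·122 + 85, so x = 85.
Check: f(85) = 91·85 + 34 = 7769 = 63·122 + 83 ≡ 83 (mod 122).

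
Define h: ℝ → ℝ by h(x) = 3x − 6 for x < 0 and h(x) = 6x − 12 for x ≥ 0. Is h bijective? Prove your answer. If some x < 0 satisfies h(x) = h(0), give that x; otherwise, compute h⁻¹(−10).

Both pieces are strictly increasing (slopes 3 and 6), so each is injective on its own interval.
The left piece maps (−∞, 0) onto (−∞, −6); the right piece maps [0, ∞) onto [−12, ∞).
These images overlap. In particular h(0) = −12 (right piece), and solving 3x − 6 = −12 on the left piece gives x = −2 < 0.
So h(−2) = h(0) with −2 ≠ 0, and h is not injective, hence not bijective. This x = −2 is the requested value below 0.

-2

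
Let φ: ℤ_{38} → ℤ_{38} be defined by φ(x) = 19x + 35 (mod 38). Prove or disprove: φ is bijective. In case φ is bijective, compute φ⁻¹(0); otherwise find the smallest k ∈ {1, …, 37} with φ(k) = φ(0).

2

We have gcd(19, 38) = 19 > 1. Taking x_1 = 0 and x_2 = 2: φ(0) = 35 and φ(2) = 19·2 + 35 = 73 ≡ 35 (mod 38).
So φ(0) = φ(2) while 0 ≠ 2, hence φ is not injective, hence not bijective.
Since φ is not bijective, we find the least positive k with φ(k) = φ(0): this means 19k ≡ 0 (mod 38), i.e. 38 ∣ 19k. Since gcd(19, 38) = 19, dividing through by 19 this holds exactly when 2 ∣ k.
The smallest positive such k is 2.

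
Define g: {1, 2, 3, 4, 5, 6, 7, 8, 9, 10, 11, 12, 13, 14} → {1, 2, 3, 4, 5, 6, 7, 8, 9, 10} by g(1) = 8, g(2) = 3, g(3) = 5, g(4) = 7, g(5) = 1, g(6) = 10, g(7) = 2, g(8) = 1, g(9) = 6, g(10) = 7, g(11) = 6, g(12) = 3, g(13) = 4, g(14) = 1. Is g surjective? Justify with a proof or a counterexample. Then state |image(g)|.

No element maps to 9, so g is not surjective.
The image of g is {1, 2, 3, 4, 5, 6, 7, 8, 10}, which has 9 elements.

9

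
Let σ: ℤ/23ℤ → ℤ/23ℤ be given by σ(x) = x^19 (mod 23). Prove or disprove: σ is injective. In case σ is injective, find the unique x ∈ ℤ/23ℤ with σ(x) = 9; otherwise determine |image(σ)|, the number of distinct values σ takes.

Since 23 is prime, the nonzero elements of ℤ/23ℤ form a cyclic group of order 22.
As gcd(19, 22) = 1, raising to the 19th power is a bijection on this group: if s^19 ≡ t^19 then (st^{−1})^19 = 1, and the only element of order dividing gcd(19, 22) = 1 is 1, so s = t.
With σ(0) = 0 this makes σ injective on all of ℤ/23ℤ, hence bijective (finite equal-size domain and codomain). In particular σ is injective.
Since σ is injective, we find the preimage of 9. The inverse of x ↦ x^19 on (ℤ/23ℤ)^× is x ↦ x^7, because 19·7 = 133 = 6·22 + 1 ≡ 1 (mod 22) and x^{22} = 1 for x ≠ 0 (Fermat). So σ⁻¹(9) = 9^7 mod 23.
Repeated squaring mod 23: 9^1 ≡ 9, 9^2 ≡ 9² = 81 ≡ 12, 9^4 ≡ 12² = 144 ≡ 6. Since 7 = 4 + 2 + 1, 9^7 ≡ 6·12·9: 6·12 = 72 ≡ 3, then 3·9 = 27 ≡ 4. So 9^7 ≡ 4 (mod 23).
Hence σ⁻¹(9) = 4.

4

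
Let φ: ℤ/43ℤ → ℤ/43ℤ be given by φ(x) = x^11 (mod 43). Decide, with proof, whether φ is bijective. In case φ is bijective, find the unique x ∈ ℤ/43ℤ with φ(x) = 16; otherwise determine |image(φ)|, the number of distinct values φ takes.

Since 43 is prime, the nonzero elements of ℤ/43ℤ form a cyclic group of order 42.
As gcd(11, 42) = 1, raising to the 11th power is a bijection on this group: if a^11 ≡ b^11 then (ab^{−1})^11 = 1, and the only element of order dividing gcd(11, 42) = 1 is 1, so a = b.
With φ(0) = 0 this makes φ injective on all of ℤ/43ℤ, hence bijective (finite equal-size domain and codomain). In particular φ is bijective.
Since φ is bijective, we find the preimage of 16. The inverse of x ↦ x^11 on (ℤ/43ℤ)^× is x ↦ x^23, because 11·23 = 253 = 6·42 + 1 ≡ 1 (mod 42) and x^{42} = 1 for x ≠ 0 (Fermat). So φ⁻¹(16) = 16^23 mod 43.
Repeated squaring mod 43: 16^1 ≡ 16, 16^2 ≡ 16² = 256 ≡ 41, 16^4 ≡ 41² = 1681 ≡ 4, 16^8 ≡ 4² = 16, 16^16 ≡ 16² = 256 ≡ 41. Since 23 = 16 + 4 + 2 + 1, 16^23 ≡ 41·4·41·16: 41·4 = 164 ≡ 35, then 35·41 = 1435 ≡ 16, then 16·16 = 256 ≡ 41. So 16^23 ≡ 41 (mod 43).
Hence φ⁻¹(16) = 41.

41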